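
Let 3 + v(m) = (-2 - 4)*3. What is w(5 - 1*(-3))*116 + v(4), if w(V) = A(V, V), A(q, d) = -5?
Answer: -601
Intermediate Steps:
w(V) = -5
v(m) = -21 (v(m) = -3 + (-2 - 4)*3 = -3 - 6*3 = -3 - 18 = -21)
w(5 - 1*(-3))*116 + v(4) = -5*116 - 21 = -580 - 21 = -601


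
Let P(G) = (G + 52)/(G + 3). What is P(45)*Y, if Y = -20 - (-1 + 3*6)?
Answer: -3589/48 ≈ -74.771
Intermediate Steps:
P(G) = (52 + G)/(3 + G)
Y = -37 (Y = -20 - (-1 + 18) = -20 - 1*17 = -20 - 17 = -37)
P(45)*Y = ((52 + 45)/(3 + 45))*(-37) = (97/48)*(-37) = -3589/48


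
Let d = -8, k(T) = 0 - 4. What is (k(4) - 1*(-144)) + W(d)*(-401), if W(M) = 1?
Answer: -261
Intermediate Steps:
k(T) = -4
(k(4) - 1*(-144)) + W(d)*(-401) = (-4 - 1*(-144)) + 1*(-401) = (-4 + 144) - 401 = 140 - 401 = -261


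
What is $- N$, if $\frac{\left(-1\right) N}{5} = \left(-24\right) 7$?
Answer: $-840$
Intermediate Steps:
$N = 840$ ($N = - 5 \left(\left(-24\right) 7\right) = \left(-5\right) \left(-168\right) = 840$)
$- N = \left(-1\right) 840 = -840$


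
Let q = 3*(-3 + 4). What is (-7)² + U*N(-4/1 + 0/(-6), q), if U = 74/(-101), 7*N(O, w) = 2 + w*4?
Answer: 4801/101 ≈ 47.535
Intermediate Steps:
q = 3 (q = 3*1 = 3)
N(O, w) = 2/7 + 4*w/7 (N(O, w) = (2 + w*4)/7 = (2 + 4*w)/7 = 2/7 + 4*w/7)
U = -74/101 (U = 74*(-1/101) = -74/101 ≈ -0.73267)
(-7)² + U*N(-4/1 + 0/(-6), q) = (-7)² - 74*(2/7 + (4/7)*3)/101 = 49 - 74*(2/7 + 12/7)/101 = 49 - 74/101*2 = 49 - 148/101 = 4801/101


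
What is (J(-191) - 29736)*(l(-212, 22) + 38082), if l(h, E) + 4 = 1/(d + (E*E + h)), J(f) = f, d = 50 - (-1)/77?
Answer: -28255400091649/24795 ≈ -1.1396e+9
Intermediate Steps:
d = 3851/77 (d = 50 - (-1)/77 = 50 - 1*(-1/77) = 50 + 1/77 = 3851/77 ≈ 50.013)
l(h, E) = -4 + 1/(3851/77 + h + E**2) (l(h, E) = -4 + 1/(3851/77 + (E*E + h)) = -4 + 1/(3851/77 + (E**2 + h)) = -4 + 1/(3851/77 + (h + E**2)) = -4 + 1/(3851/77 + h + E**2))
(J(-191) - 29736)*(l(-212, 22) + 38082) = (-191 - 29736)*((-15327 - 308*(-212) - 308*22**2)/(3851 + 77*(-212) + 77*22**2) + 38082) = -29927*((-15327 + 65296 - 308*484)/(3851 - 16324 + 77*484) + 38082) = -29927*((-15327 + 65296 - 149072)/(3851 - 16324 + 37268) + 38082) = -29927*(-99103/24795 + 38082) = -29927*944144087/24795 = -28255400091649/24795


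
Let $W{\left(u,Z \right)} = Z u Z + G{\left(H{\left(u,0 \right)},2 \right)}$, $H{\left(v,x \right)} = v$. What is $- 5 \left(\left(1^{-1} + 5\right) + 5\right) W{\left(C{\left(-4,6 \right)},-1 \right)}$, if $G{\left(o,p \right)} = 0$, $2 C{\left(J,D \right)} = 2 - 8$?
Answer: $165$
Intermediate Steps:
$C{\left(J,D \right)} = -3$ ($C{\left(J,D \right)} = \frac{2 - 8}{2} = \frac{1}{2} \left(-6\right) = -3$)
$W{\left(u,Z \right)} = u Z^{2}$ ($W{\left(u,Z \right)} = Z u Z + 0 = u Z^{2} + 0 = u Z^{2}$)
$- 5 \left(\left(1^{-1} + 5\right) + 5\right) W{\left(C{\left(-4,6 \right)},-1 \right)} = - 5 \left(\left(1^{-1} + 5\right) + 5\right) \left(- 3 \left(-1\right)^{2}\right) = - 5 \left(\left(1 + 5\right) + 5\right) \left(\left(-3\right) 1\right) = - 5 \left(6 + 5\right) \left(-3\right) = \left(-5\right) 11 \left(-3\right) = \left(-55\right) \left(-3\right) = 165$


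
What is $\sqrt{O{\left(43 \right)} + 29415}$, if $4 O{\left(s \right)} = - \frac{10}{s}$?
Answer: $\frac{\sqrt{217552910}}{86} \approx 171.51$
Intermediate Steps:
$O{\left(s \right)} = - \frac{5}{2 s}$ ($O{\left(s \right)} = \frac{\left(-10\right) \frac{1}{s}}{4} = - \frac{5}{2 s}$)
$\sqrt{O{\left(43 \right)} + 29415} = \sqrt{- \frac{5}{2 \cdot 43} + 29415} = \sqrt{\left(- \frac{5}{2}\right) \frac{1}{43} + 29415} = \sqrt{- \frac{5}{86} + 29415} = \sqrt{\frac{2529685}{86}} = \frac{\sqrt{217552910}}{86}$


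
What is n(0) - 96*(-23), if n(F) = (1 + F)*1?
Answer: 2209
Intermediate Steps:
n(F) = 1 + F
n(0) - 96*(-23) = (1 + 0) - 96*(-23) = 1 + 2208 = 2209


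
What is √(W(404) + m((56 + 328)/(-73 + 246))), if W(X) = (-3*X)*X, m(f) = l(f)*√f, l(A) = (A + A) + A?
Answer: 4*√(-915917187 + 576*√1038)/173 ≈ 699.74*I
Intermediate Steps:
l(A) = 3*A (l(A) = 2*A + A = 3*A)
m(f) = 3*f^(3/2) (m(f) = (3*f)*√f = 3*f^(3/2))
W(X) = -3*X²
√(W(404) + m((56 + 328)/(-73 + 246))) = √(-3*404² + 3*((56 + 328)/(-73 + 246))^(3/2)) = √(-3*163216 + 3*(384/173)^(3/2)) = √(-489648 + 3*(384*(1/173))^(3/2)) = √(-489648 + 3*(384/173)^(3/2)) = √(-489648 + 3*(3072*√1038/29929)) = √(-489648 + 9216*√1038/29929)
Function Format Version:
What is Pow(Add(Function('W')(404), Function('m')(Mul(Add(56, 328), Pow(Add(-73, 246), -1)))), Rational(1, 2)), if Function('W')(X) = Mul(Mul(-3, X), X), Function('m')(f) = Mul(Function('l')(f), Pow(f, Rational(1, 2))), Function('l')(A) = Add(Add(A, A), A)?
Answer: Mul(Rational(4, 173), Pow(Add(-915917187, Mul(576, Pow(1038, Rational(1, 2)))), Rational(1, 2))) ≈ Mul(699.74, I)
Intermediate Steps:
Function('l')(A) = Mul(3, A) (Function('l')(A) = Add(Mul(2, A), A) = Mul(3, A))
Function('m')(f) = Mul(3, Pow(f, Rational(3, 2))) (Function('m')(f) = Mul(Mul(3, f), Pow(f, Rational(1, 2))) = Mul(3, Pow(f, Rational(3, 2))))
Function('W')(X) = Mul(-3, Pow(X, 2))
Pow(Add(Function('W')(404), Function('m')(Mul(Add(56, 328), Pow(Add(-73, 246), -1)))), Rational(1, 2)) = Pow(Add(Mul(-3, Pow(404, 2)), Mul(3, Pow(Mul(Add(56, 328), Pow(Add(-73, 246), -1)), Rational(3, 2)))), Rational(1, 2)) = Pow(Add(Mul(-3, 163216), Mul(3, Pow(Mul(384, Pow(173, -1)), Rational(3, 2)))), Rational(1, 2)) = Pow(Add(-489648, Mul(3, Pow(Mul(384, Rational(1, 173)), Rational(3, 2)))), Rational(1, 2)) = Pow(Add(-489648, Mul(3, Pow(Rational(384, 173), Rational(3, 2)))), Rational(1, 2)) = Pow(Add(-489648, Mul(3, Mul(Rational(3072, 29929), Pow(1038, Rational(1, 2))))), Rational(1, 2)) = Pow(Add(-489648, Mul(Rational(9216, 29929), Pow(1038, Rational(1, 2)))), Rational(1, 2))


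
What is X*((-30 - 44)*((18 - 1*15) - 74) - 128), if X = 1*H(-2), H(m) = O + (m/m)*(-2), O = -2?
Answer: -20504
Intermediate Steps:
H(m) = -4 (H(m) = -2 + (m/m)*(-2) = -2 + 1*(-2) = -2 - 2 = -4)
X = -4 (X = 1*(-4) = -4)
X*((-30 - 44)*((18 - 1*15) - 74) - 128) = -4*((-30 - 44)*((18 - 1*15) - 74) - 128) = -4*(-74*((18 - 15) - 74) - 128) = -4*(-74*(3 - 74) - 128) = -4*(-74*(-71) - 128) = -4*(5254 - 128) = -4*5126 = -20504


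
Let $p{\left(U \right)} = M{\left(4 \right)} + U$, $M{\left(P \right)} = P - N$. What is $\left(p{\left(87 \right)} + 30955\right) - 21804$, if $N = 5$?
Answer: $9237$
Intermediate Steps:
$M{\left(P \right)} = -5 + P$ ($M{\left(P \right)} = P - 5 = -5 + P$)
$p{\left(U \right)} = -1 + U$ ($p{\left(U \right)} = \left(-5 + 4\right) + U = -1 + U$)
$\left(p{\left(87 \right)} + 30955\right) - 21804 = \left(\left(-1 + 87\right) + 30955\right) - 21804 = \left(86 + 30955\right) - 21804 = 31041 - 21804 = 9237$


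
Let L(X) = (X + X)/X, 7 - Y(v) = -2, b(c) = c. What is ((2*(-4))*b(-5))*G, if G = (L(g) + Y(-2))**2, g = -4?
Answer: 4840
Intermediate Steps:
Y(v) = 9 (Y(v) = 7 - 1*(-2) = 7 + 2 = 9)
L(X) = 2 (L(X) = (2*X)/X = 2)
G = 121 (G = (2 + 9)**2 = 11**2 = 121)
((2*(-4))*b(-5))*G = ((2*(-4))*(-5))*121 = -8*(-5)*121 = 40*121 = 4840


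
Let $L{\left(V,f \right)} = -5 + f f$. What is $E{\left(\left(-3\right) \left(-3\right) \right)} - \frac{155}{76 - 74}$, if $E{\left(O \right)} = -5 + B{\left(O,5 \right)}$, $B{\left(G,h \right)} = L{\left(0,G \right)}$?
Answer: $- \frac{13}{2} \approx -6.5$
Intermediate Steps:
$L{\left(V,f \right)} = -5 + f^{2}$
$B{\left(G,h \right)} = -5 + G^{2}$
$E{\left(O \right)} = -10 + O^{2}$ ($E{\left(O \right)} = -5 + \left(-5 + O^{2}\right) = -10 + O^{2}$)
$E{\left(\left(-3\right) \left(-3\right) \right)} - \frac{155}{76 - 74} = \left(-10 + \left(\left(-3\right) \left(-3\right)\right)^{2}\right) - \frac{155}{76 - 74} = \left(-10 + 9^{2}\right) - \frac{155}{2} = \left(-10 + 81\right) - \frac{155}{2} = 71 - \frac{155}{2} = - \frac{13}{2}$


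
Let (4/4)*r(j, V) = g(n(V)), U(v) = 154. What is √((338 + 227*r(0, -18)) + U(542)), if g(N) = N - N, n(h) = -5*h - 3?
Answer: 2*√123 ≈ 22.181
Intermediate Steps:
n(h) = -3 - 5*h
g(N) = 0
r(j, V) = 0
√((338 + 227*r(0, -18)) + U(542)) = √((338 + 227*0) + 154) = √((338 + 0) + 154) = √(338 + 154) = √492 = 2*√123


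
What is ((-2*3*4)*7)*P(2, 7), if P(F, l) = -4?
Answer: 672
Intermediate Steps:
((-2*3*4)*7)*P(2, 7) = ((-2*3*4)*7)*(-4) = (-6*4*7)*(-4) = -24*7*(-4) = -168*(-4) = 672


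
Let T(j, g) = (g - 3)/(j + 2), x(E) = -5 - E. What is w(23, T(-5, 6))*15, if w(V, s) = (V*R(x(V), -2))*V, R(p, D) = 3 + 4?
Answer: 55545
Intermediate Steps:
T(j, g) = (-3 + g)/(2 + j)
R(p, D) = 7
w(V, s) = 7*V² (w(V, s) = (V*7)*V = (7*V)*V = 7*V²)
w(23, T(-5, 6))*15 = (7*23²)*15 = (7*529)*15 = 3703*15 = 55545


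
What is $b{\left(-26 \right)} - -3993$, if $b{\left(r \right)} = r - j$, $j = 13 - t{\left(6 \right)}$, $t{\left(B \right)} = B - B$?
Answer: $3954$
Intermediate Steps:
$t{\left(B \right)} = 0$
$j = 13$ ($j = 13 - 0 = 13 + 0 = 13$)
$b{\left(r \right)} = -13 + r$ ($b{\left(r \right)} = r - 13 = -13 + r$)
$b{\left(-26 \right)} - -3993 = \left(-13 - 26\right) - -3993 = -39 + 3993 = 3954$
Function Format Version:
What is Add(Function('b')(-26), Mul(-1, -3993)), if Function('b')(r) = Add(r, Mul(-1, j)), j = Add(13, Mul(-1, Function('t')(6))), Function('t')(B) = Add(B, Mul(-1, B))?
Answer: 3954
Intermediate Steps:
Function('t')(B) = 0
j = 13 (j = Add(13, Mul(-1, 0)) = Add(13, 0) = 13)
Function('b')(r) = Add(-13, r) (Function('b')(r) = Add(r, Mul(-1, 13)) = Add(r, -13) = Add(-13, r))
Add(Function('b')(-26), Mul(-1, -3993)) = Add(Add(-13, -26), Mul(-1, -3993)) = Add(-39, 3993) = 3954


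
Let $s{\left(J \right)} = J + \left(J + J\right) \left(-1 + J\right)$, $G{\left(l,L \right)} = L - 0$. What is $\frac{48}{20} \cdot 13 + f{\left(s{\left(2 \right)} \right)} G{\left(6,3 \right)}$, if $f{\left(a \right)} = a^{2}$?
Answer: $\frac{696}{5} \approx 139.2$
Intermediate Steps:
$G{\left(l,L \right)} = L$ ($G{\left(l,L \right)} = L + 0 = L$)
$s{\left(J \right)} = J + 2 J \left(-1 + J\right)$
$\frac{48}{20} \cdot 13 + f{\left(s{\left(2 \right)} \right)} G{\left(6,3 \right)} = \frac{48}{20} \cdot 13 + \left(2 \left(-1 + 2 \cdot 2\right)\right)^{2} \cdot 3 = 48 \cdot \frac{1}{20} \cdot 13 + \left(2 \left(-1 + 4\right)\right)^{2} \cdot 3 = \frac{12}{5} \cdot 13 + \left(2 \cdot 3\right)^{2} \cdot 3 = \frac{156}{5} + 6^{2} \cdot 3 = \frac{156}{5} + 36 \cdot 3 = \frac{156}{5} + 108 = \frac{696}{5}$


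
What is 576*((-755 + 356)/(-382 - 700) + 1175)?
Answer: 366263712/541 ≈ 6.7701e+5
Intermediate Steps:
576*((-755 + 356)/(-382 - 700) + 1175) = 576*(-399/(-1082) + 1175) = 576*(-399*(-1/1082) + 1175) = 576*(399/1082 + 1175) = 576*(1271749/1082) = 366263712/541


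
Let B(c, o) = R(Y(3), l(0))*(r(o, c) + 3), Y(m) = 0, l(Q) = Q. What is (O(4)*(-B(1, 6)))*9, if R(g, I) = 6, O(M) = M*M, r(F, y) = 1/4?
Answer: -2808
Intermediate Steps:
r(F, y) = 1/4
O(M) = M**2
B(c, o) = 39/2 (B(c, o) = 6*(1/4 + 3) = 6*(13/4) = 39/2)
(O(4)*(-B(1, 6)))*9 = (4**2*(-1*39/2))*9 = (16*(-39/2))*9 = -312*9 = -2808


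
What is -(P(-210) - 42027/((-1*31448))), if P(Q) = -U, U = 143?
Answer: 4455037/31448 ≈ 141.66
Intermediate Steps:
P(Q) = -143 (P(Q) = -1*143 = -143)
-(P(-210) - 42027/((-1*31448))) = -(-143 - 42027/((-1*31448))) = -(-143 - 42027/(-31448)) = -(-143 - 42027*(-1/31448)) = -(-143 + 42027/31448) = -1*(-4455037/31448) = 4455037/31448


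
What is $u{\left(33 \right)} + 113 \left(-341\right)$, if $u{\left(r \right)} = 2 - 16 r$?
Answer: $-39059$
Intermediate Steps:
$u{\left(r \right)} = 2 - 16 r$
$u{\left(33 \right)} + 113 \left(-341\right) = \left(2 - 528\right) + 113 \left(-341\right) = \left(2 - 528\right) - 38533 = -526 - 38533 = -39059$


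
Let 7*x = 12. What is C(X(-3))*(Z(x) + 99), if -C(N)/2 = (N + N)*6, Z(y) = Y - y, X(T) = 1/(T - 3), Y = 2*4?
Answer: 2948/7 ≈ 421.14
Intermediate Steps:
Y = 8
X(T) = 1/(-3 + T)
x = 12/7 (x = (1/7)*12 = 12/7 ≈ 1.7143)
Z(y) = 8 - y
C(N) = -24*N (C(N) = -2*(N + N)*6 = -2*2*N*6 = -24*N)
C(X(-3))*(Z(x) + 99) = (-24/(-3 - 3))*((8 - 1*12/7) + 99) = (-24/(-6))*((8 - 12/7) + 99) = (-24*(-1/6))*(44/7 + 99) = 4*(737/7) = 2948/7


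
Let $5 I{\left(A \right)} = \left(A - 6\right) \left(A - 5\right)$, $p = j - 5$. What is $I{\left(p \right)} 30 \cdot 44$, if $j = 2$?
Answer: $19008$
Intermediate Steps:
$p = -3$ ($p = 2 - 5 = -3$)
$I{\left(A \right)} = \frac{\left(-6 + A\right) \left(-5 + A\right)}{5}$ ($I{\left(A \right)} = \frac{\left(A - 6\right) \left(A - 5\right)}{5} = \frac{\left(-6 + A\right) \left(-5 + A\right)}{5}$)
$I{\left(p \right)} 30 \cdot 44 = \left(6 - - \frac{33}{5} + \frac{\left(-3\right)^{2}}{5}\right) 30 \cdot 44 = \left(6 + \frac{33}{5} + \frac{1}{5} \cdot 9\right) 30 \cdot 44 = \left(6 + \frac{33}{5} + \frac{9}{5}\right) 30 \cdot 44 = \frac{72}{5} \cdot 30 \cdot 44 = 432 \cdot 44 = 19008$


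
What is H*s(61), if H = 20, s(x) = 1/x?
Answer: 20/61 ≈ 0.32787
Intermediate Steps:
H*s(61) = 20/61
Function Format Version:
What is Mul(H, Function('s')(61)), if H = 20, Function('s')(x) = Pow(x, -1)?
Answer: Rational(20, 61) ≈ 0.32787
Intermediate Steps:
Mul(H, Function('s')(61)) = Mul(20, Pow(61, -1)) = Mul(20, Rational(1, 61)) = Rational(20, 61)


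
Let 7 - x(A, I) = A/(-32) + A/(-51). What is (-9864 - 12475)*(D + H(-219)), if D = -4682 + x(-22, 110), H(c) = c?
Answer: 89231281363/816 ≈ 1.0935e+8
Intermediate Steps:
x(A, I) = 7 + 83*A/1632 (x(A, I) = 7 - (A/(-32) + A/(-51)) = 7 - (A*(-1/32) + A*(-1/51)) = 7 - (-A/32 - A/51) = 7 - (-83)*A/1632 = 7 + 83*A/1632)
D = -3815713/816 (D = -4682 + (7 + (83/1632)*(-22)) = -4682 + (7 - 913/816) = -4682 + 4799/816 = -3815713/816 ≈ -4676.1)
(-9864 - 12475)*(D + H(-219)) = (-9864 - 12475)*(-3815713/816 - 219) = -22339*(-3994417/816) = 89231281363/816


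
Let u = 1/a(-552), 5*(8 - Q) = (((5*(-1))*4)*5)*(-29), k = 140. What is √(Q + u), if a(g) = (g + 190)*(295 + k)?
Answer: I*√14183770272270/157470 ≈ 23.917*I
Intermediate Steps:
a(g) = 82650 + 435*g (a(g) = (g + 190)*(295 + 140) = (190 + g)*435 = 82650 + 435*g)
Q = -572 (Q = 8 - ((5*(-1))*4)*5*(-29)/5 = 8 - -5*4*5*(-29)/5 = 8 - (-20*5)*(-29)/5 = 8 - (-20)*(-29) = 8 - ⅕*2900 = 8 - 580 = -572)
u = -1/157470 (u = 1/(82650 + 435*(-552)) = 1/(82650 - 240120) = 1/(-157470) = -1/157470 ≈ -6.3504e-6)
√(Q + u) = √(-572 - 1/157470) = √(-90072841/157470) = I*√14183770272270/157470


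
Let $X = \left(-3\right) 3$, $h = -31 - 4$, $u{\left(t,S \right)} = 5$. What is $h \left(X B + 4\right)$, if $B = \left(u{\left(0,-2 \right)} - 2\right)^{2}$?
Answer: $2695$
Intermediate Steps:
$h = -35$
$X = -9$
$B = 9$ ($B = \left(5 - 2\right)^{2} = 3^{2} = 9$)
$h \left(X B + 4\right) = - 35 \left(\left(-9\right) 9 + 4\right) = - 35 \left(-81 + 4\right) = \left(-35\right) \left(-77\right) = 2695$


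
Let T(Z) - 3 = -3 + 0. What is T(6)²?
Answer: 0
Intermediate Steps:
T(Z) = 0 (T(Z) = 3 + (-3 + 0) = 3 - 3 = 0)
T(6)² = 0² = 0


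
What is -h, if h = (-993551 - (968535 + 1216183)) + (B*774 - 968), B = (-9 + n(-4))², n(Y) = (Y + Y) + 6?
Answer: 3085583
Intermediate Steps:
n(Y) = 6 + 2*Y (n(Y) = 2*Y + 6 = 6 + 2*Y)
B = 121 (B = (-9 + (6 + 2*(-4)))² = (-9 + (6 - 8))² = (-9 - 2)² = (-11)² = 121)
h = -3085583 (h = (-993551 - (968535 + 1216183)) + (121*774 - 968) = (-993551 - 1*2184718) + (93654 - 968) = (-993551 - 2184718) + 92686 = -3178269 + 92686 = -3085583)
-h = -1*(-3085583) = 3085583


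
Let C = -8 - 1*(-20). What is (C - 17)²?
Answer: 25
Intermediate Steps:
C = 12 (C = -8 + 20 = 12)
(C - 17)² = (12 - 17)² = (-5)² = 25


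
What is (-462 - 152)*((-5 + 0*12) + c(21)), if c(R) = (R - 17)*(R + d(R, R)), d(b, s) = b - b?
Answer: -48506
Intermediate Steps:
d(b, s) = 0
c(R) = R*(-17 + R) (c(R) = (R - 17)*(R + 0) = (-17 + R)*R = R*(-17 + R))
(-462 - 152)*((-5 + 0*12) + c(21)) = (-462 - 152)*((-5 + 0*12) + 21*(-17 + 21)) = -614*((-5 + 0) + 21*4) = -614*(-5 + 84) = -614*79 = -48506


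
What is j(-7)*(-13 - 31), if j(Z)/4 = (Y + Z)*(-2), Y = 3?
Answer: -1408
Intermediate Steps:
j(Z) = -24 - 8*Z (j(Z) = 4*((3 + Z)*(-2)) = 4*(-6 - 2*Z) = -24 - 8*Z)
j(-7)*(-13 - 31) = (-24 - 8*(-7))*(-13 - 31) = (-24 + 56)*(-44) = 32*(-44) = -1408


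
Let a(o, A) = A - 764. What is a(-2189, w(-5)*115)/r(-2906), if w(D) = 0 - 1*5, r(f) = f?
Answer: 1339/2906 ≈ 0.46077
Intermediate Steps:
w(D) = -5 (w(D) = 0 - 5 = -5)
a(o, A) = -764 + A
a(-2189, w(-5)*115)/r(-2906) = (-764 - 5*115)/(-2906) = (-764 - 575)*(-1/2906) = -1339*(-1/2906) = 1339/2906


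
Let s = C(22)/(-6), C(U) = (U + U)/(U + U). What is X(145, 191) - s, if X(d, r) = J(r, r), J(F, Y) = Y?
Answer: 1147/6 ≈ 191.17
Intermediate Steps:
X(d, r) = r
C(U) = 1 (C(U) = (2*U)/((2*U)) = (2*U)*(1/(2*U)) = 1)
s = -1/6 (s = 1/(-6) = 1*(-1/6) = -1/6 ≈ -0.16667)
X(145, 191) - s = 191 - 1*(-1/6) = 191 + 1/6 = 1147/6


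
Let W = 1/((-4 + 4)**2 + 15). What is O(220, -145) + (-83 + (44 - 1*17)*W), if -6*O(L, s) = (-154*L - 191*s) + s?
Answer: 4869/5 ≈ 973.80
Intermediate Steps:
W = 1/15 (W = 1/(0**2 + 15) = 1/(0 + 15) = 1/15 ≈ 0.066667)
O(L, s) = 77*L/3 + 95*s/3 (O(L, s) = -((-154*L - 191*s) + s)/6 = -((-191*s - 154*L) + s)/6 = -(-190*s - 154*L)/6 = 77*L/3 + 95*s/3)
O(220, -145) + (-83 + (44 - 1*17)*W) = ((77/3)*220 + (95/3)*(-145)) + (-83 + (44 - 1*17)*(1/15)) = (16940/3 - 13775/3) + (-83 + (44 - 17)*(1/15)) = 1055 + (-83 + 27*(1/15)) = 1055 + (-83 + 9/5) = 1055 - 406/5 = 4869/5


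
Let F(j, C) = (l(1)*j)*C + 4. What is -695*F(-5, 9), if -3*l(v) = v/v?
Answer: -13205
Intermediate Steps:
l(v) = -1/3 (l(v) = -v/(3*v) = -1/3*1 = -1/3)
F(j, C) = 4 - C*j/3 (F(j, C) = (-j/3)*C + 4 = -C*j/3 + 4 = 4 - C*j/3)
-695*F(-5, 9) = -695*(4 - 1/3*9*(-5)) = -695*(4 + 15) = -695*19 = -13205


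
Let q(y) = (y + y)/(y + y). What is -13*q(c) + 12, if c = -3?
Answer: -1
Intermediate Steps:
q(y) = 1 (q(y) = (2*y)/((2*y)) = (2*y)*(1/(2*y)) = 1)
-13*q(c) + 12 = -13*1 + 12 = -13 + 12 = -1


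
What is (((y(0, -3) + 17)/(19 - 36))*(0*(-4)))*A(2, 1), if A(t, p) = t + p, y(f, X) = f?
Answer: 0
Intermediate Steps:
A(t, p) = p + t
(((y(0, -3) + 17)/(19 - 36))*(0*(-4)))*A(2, 1) = (((0 + 17)/(19 - 36))*(0*(-4)))*(1 + 2) = ((17/(-17))*0)*3 = ((17*(-1/17))*0)*3 = -1*0*3 = 0*3 = 0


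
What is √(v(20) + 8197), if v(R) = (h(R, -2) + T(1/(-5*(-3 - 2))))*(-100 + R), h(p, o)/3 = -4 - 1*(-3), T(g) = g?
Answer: √210845/5 ≈ 91.836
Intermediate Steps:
h(p, o) = -3 (h(p, o) = 3*(-4 - 1*(-3)) = 3*(-4 + 3) = 3*(-1) = -3)
v(R) = 296 - 74*R/25 (v(R) = (-3 + 1/(-5*(-3 - 2)))*(-100 + R) = (-3 + 1/(-5*(-5)))*(-100 + R) = (-3 + 1/(-1*(-25)))*(-100 + R) = (-3 + 1/25)*(-100 + R) = -74*(-100 + R)/25 = 296 - 74*R/25)
√(v(20) + 8197) = √((296 - 74/25*20) + 8197) = √((296 - 296/5) + 8197) = √(1184/5 + 8197) = √(42169/5) = √210845/5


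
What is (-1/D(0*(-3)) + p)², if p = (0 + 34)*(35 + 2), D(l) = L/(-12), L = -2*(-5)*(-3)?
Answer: 39538944/25 ≈ 1.5816e+6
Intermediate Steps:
L = -30 (L = 10*(-3) = -30)
D(l) = 5/2 (D(l) = -30/(-12) = -30*(-1/12) = 5/2)
p = 1258 (p = 34*37 = 1258)
(-1/D(0*(-3)) + p)² = (-1/5/2 + 1258)² = (-1*⅖ + 1258)² = (-⅖ + 1258)² = (6288/5)² = 39538944/25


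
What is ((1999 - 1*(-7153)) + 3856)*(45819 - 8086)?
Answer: 490830864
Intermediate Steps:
((1999 - 1*(-7153)) + 3856)*(45819 - 8086) = ((1999 + 7153) + 3856)*37733 = (9152 + 3856)*37733 = 13008*37733 = 490830864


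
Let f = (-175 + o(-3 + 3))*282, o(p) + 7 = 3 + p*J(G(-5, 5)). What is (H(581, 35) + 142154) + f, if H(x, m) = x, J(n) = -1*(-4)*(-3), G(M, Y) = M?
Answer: 92257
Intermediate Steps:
J(n) = -12 (J(n) = 4*(-3) = -12)
o(p) = -4 - 12*p (o(p) = -7 + (3 + p*(-12)) = -7 + (3 - 12*p) = -4 - 12*p)
f = -50478 (f = (-175 + (-4 - 12*(-3 + 3)))*282 = (-175 + (-4 - 12*0))*282 = (-175 + (-4 + 0))*282 = (-175 - 4)*282 = -179*282 = -50478)
(H(581, 35) + 142154) + f = (581 + 142154) - 50478 = 142735 - 50478 = 92257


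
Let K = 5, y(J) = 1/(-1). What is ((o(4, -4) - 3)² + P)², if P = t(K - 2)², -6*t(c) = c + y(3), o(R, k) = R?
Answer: 100/81 ≈ 1.2346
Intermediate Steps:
y(J) = -1
t(c) = ⅙ - c/6 (t(c) = -(c - 1)/6 = -(-1 + c)/6 = ⅙ - c/6)
P = ⅑ (P = (⅙ - (5 - 2)/6)² = (⅙ - ⅙*3)² = (⅙ - ½)² = (-⅓)² = ⅑ ≈ 0.11111)
((o(4, -4) - 3)² + P)² = ((4 - 3)² + ⅑)² = (1² + ⅑)² = (1 + ⅑)² = (10/9)² = 100/81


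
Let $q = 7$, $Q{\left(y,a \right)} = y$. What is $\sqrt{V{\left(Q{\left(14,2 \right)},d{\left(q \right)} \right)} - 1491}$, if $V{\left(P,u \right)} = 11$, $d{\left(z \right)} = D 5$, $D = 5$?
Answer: $2 i \sqrt{370} \approx 38.471 i$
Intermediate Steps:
$d{\left(z \right)} = 25$ ($d{\left(z \right)} = 5 \cdot 5 = 25$)
$\sqrt{V{\left(Q{\left(14,2 \right)},d{\left(q \right)} \right)} - 1491} = \sqrt{11 - 1491} = \sqrt{-1480} = 2 i \sqrt{370}$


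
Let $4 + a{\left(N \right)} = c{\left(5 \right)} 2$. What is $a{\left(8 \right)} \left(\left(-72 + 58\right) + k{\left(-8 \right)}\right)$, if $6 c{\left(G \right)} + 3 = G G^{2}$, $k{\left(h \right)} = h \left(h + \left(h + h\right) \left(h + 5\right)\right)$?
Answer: $- \frac{36740}{3} \approx -12247.0$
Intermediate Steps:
$k{\left(h \right)} = h \left(h + 2 h \left(5 + h\right)\right)$
$c{\left(G \right)} = - \frac{1}{2} + \frac{G^{3}}{6}$ ($c{\left(G \right)} = - \frac{1}{2} + \frac{G G^{2}}{6} = - \frac{1}{2} + \frac{G^{3}}{6}$)
$a{\left(N \right)} = \frac{110}{3}$ ($a{\left(N \right)} = -4 + \left(- \frac{1}{2} + \frac{5^{3}}{6}\right) 2 = -4 + \left(- \frac{1}{2} + \frac{1}{6} \cdot 125\right) 2 = -4 + \left(- \frac{1}{2} + \frac{125}{6}\right) 2 = -4 + \frac{61}{3} \cdot 2 = -4 + \frac{122}{3} = \frac{110}{3}$)
$a{\left(8 \right)} \left(\left(-72 + 58\right) + k{\left(-8 \right)}\right) = \frac{110 \left(\left(-72 + 58\right) + \left(-8\right)^{2} \left(11 + 2 \left(-8\right)\right)\right)}{3} = \frac{110 \left(-14 + 64 \left(11 - 16\right)\right)}{3} = \frac{110 \left(-14 + 64 \left(-5\right)\right)}{3} = \frac{110 \left(-14 - 320\right)}{3} = \frac{110}{3} \left(-334\right) = - \frac{36740}{3}$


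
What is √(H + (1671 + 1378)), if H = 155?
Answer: 6*√89 ≈ 56.604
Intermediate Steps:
√(H + (1671 + 1378)) = √(155 + (1671 + 1378)) = √(155 + 3049) = √3204 = 6*√89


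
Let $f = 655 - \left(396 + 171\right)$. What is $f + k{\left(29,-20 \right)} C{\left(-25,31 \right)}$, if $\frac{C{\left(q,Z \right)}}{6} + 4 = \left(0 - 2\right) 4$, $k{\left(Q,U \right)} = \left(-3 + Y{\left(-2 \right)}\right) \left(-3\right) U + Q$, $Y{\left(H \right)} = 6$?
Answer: $-14960$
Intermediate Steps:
$f = 88$ ($f = 655 - 567 = 88$)
$k{\left(Q,U \right)} = Q - 9 U$ ($k{\left(Q,U \right)} = \left(-3 + 6\right) \left(-3\right) U + Q = 3 \left(-3\right) U + Q = - 9 U + Q = Q - 9 U$)
$C{\left(q,Z \right)} = -72$ ($C{\left(q,Z \right)} = -24 + 6 \left(0 - 2\right) 4 = -24 + 6 \left(\left(-2\right) 4\right) = -24 + 6 \left(-8\right) = -24 - 48 = -72$)
$f + k{\left(29,-20 \right)} C{\left(-25,31 \right)} = 88 + \left(29 - -180\right) \left(-72\right) = 88 + \left(29 + 180\right) \left(-72\right) = 88 + 209 \left(-72\right) = 88 - 15048 = -14960$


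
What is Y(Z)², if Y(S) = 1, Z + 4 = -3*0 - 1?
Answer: 1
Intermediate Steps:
Z = -5 (Z = -4 + (-3*0 - 1) = -4 + (0 - 1) = -4 - 1 = -5)
Y(Z)² = 1² = 1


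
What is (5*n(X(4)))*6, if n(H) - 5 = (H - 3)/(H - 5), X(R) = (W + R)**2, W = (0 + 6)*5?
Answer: 207240/1151 ≈ 180.05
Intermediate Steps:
W = 30 (W = 6*5 = 30)
X(R) = (30 + R)**2
n(H) = 5 + (-3 + H)/(-5 + H) (n(H) = 5 + (H - 3)/(H - 5) = 5 + (-3 + H)/(-5 + H))
(5*n(X(4)))*6 = (5*(2*(-14 + 3*(30 + 4)**2)/(-5 + (30 + 4)**2)))*6 = (5*(2*(-14 + 3*34**2)/(-5 + 34**2)))*6 = (5*(2*(-14 + 3*1156)/(-5 + 1156)))*6 = (5*(2*(-14 + 3468)/1151))*6 = (5*(2*(1/1151)*3454))*6 = (5*(6908/1151))*6 = (34540/1151)*6 = 207240/1151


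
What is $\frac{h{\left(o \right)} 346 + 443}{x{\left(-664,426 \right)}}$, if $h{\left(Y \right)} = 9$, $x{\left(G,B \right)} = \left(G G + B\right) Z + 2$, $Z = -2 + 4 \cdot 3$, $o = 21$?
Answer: $\frac{3557}{4413222} \approx 0.00080599$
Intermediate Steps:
$Z = 10$ ($Z = -2 + 12 = 10$)
$x{\left(G,B \right)} = 2 + 10 B + 10 G^{2}$ ($x{\left(G,B \right)} = \left(G G + B\right) 10 + 2 = \left(G^{2} + B\right) 10 + 2 = \left(B + G^{2}\right) 10 + 2 = \left(10 B + 10 G^{2}\right) + 2 = 2 + 10 B + 10 G^{2}$)
$\frac{h{\left(o \right)} 346 + 443}{x{\left(-664,426 \right)}} = \frac{9 \cdot 346 + 443}{2 + 10 \cdot 426 + 10 \left(-664\right)^{2}} = \frac{3114 + 443}{2 + 4260 + 10 \cdot 440896} = \frac{3557}{2 + 4260 + 4408960} = \frac{3557}{4413222}$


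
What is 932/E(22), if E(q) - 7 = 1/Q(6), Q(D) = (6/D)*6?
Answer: 5592/43 ≈ 130.05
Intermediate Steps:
Q(D) = 36/D
E(q) = 43/6 (E(q) = 7 + 1/(36/6) = 7 + 1/(36*(1/6)) = 7 + 1/6 = 43/6)
932/E(22) = 932/(43/6) = 932*(6/43) = 5592/43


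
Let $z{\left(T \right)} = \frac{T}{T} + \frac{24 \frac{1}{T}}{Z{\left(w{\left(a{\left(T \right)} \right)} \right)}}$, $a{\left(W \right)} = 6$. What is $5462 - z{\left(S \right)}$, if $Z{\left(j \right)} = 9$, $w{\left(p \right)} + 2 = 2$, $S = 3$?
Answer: $\frac{49141}{9} \approx 5460.1$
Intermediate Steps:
$w{\left(p \right)} = 0$ ($w{\left(p \right)} = -2 + 2 = 0$)
$z{\left(T \right)} = 1 + \frac{8}{3 T}$ ($z{\left(T \right)} = \frac{T}{T} + \frac{24 \frac{1}{T}}{9} = 1 + \frac{24}{T} \frac{1}{9} = 1 + \frac{8}{3 T}$)
$5462 - z{\left(S \right)} = 5462 - \frac{\frac{8}{3} + 3}{3} = 5462 - \frac{1}{3} \cdot \frac{17}{3} = 5462 - \frac{17}{9} = \frac{49141}{9}$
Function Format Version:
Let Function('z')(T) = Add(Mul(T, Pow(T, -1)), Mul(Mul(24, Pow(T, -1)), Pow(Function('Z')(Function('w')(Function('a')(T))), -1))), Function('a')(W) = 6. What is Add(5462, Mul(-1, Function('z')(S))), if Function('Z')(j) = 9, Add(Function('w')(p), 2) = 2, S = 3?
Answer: Rational(49141, 9) ≈ 5460.1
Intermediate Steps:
Function('w')(p) = 0 (Function('w')(p) = Add(-2, 2) = 0)
Function('z')(T) = Add(1, Mul(Rational(8, 3), Pow(T, -1))) (Function('z')(T) = Add(Mul(T, Pow(T, -1)), Mul(Mul(24, Pow(T, -1)), Pow(9, -1))) = Add(1, Mul(Mul(24, Pow(T, -1)), Rational(1, 9))) = Add(1, Mul(Rational(8, 3), Pow(T, -1))))
Add(5462, Mul(-1, Function('z')(S))) = Add(5462, Mul(-1, Mul(Pow(3, -1), Add(Rational(8, 3), 3)))) = Add(5462, Mul(-1, Mul(Rational(1, 3), Rational(17, 3)))) = Add(5462, Mul(-1, Rational(17, 9))) = Add(5462, Rational(-17, 9)) = Rational(49141, 9)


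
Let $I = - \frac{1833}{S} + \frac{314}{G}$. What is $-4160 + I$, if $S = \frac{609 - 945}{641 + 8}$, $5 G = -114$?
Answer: $- \frac{4042637}{6384} \approx -633.25$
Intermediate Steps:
$G = - \frac{114}{5}$ ($G = \frac{1}{5} \left(-114\right) = - \frac{114}{5} \approx -22.8$)
$S = - \frac{336}{649} \approx -0.51772$
$I = \frac{22514803}{6384}$ ($I = - \frac{1833}{- \frac{336}{649}} + \frac{314}{- \frac{114}{5}} = \left(-1833\right) \left(- \frac{649}{336}\right) + 314 \left(- \frac{5}{114}\right) = \frac{396539}{112} - \frac{785}{57} = \frac{22514803}{6384} \approx 3526.8$)
$-4160 + I = -4160 + \frac{22514803}{6384} = - \frac{4042637}{6384}$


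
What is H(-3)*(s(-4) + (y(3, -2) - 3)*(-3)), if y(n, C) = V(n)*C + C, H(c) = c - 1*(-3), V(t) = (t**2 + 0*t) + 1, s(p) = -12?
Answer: 0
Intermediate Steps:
V(t) = 1 + t**2 (V(t) = (t**2 + 0) + 1 = t**2 + 1 = 1 + t**2)
H(c) = 3 + c (H(c) = c + 3 = 3 + c)
y(n, C) = C + C*(1 + n**2) (y(n, C) = (1 + n**2)*C + C = C*(1 + n**2) + C = C + C*(1 + n**2))
H(-3)*(s(-4) + (y(3, -2) - 3)*(-3)) = (3 - 3)*(-12 + (-2*(2 + 3**2) - 3)*(-3)) = 0*(-12 + (-2*(2 + 9) - 3)*(-3)) = 0*(-12 + (-2*11 - 3)*(-3)) = 0*(-12 + (-22 - 3)*(-3)) = 0*(-12 - 25*(-3)) = 0*(-12 + 75) = 0*63 = 0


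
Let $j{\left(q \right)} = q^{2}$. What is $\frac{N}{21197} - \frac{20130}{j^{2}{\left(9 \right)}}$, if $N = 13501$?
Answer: $- \frac{112705183}{46357839} \approx -2.4312$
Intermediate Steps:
$\frac{N}{21197} - \frac{20130}{j^{2}{\left(9 \right)}} = \frac{13501}{21197} - \frac{20130}{\left(9^{2}\right)^{2}} = 13501 \cdot \frac{1}{21197} - \frac{20130}{81^{2}} = \frac{13501}{21197} - \frac{20130}{6561} = \frac{13501}{21197} - \frac{6710}{2187} = - \frac{112705183}{46357839}$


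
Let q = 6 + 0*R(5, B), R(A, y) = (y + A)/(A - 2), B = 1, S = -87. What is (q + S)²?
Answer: 6561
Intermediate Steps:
R(A, y) = (A + y)/(-2 + A)
q = 6 (q = 6 + 0*((5 + 1)/(-2 + 5)) = 6 + 0*(6/3) = 6 + 0*((⅓)*6) = 6 + 0*2 = 6 + 0 = 6)
(q + S)² = (6 - 87)² = (-81)² = 6561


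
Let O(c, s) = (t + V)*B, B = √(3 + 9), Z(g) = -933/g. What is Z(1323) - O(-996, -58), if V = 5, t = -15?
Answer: -311/441 + 20*√3 ≈ 33.936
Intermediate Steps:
B = 2*√3 (B = √12 = 2*√3 ≈ 3.4641)
O(c, s) = -20*√3 (O(c, s) = (-15 + 5)*(2*√3) = -20*√3)
Z(1323) - O(-996, -58) = -933/1323 - (-20)*√3 = -933*1/1323 + 20*√3 = -311/441 + 20*√3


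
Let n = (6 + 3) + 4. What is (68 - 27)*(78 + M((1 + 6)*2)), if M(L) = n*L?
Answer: 10660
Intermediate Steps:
n = 13 (n = 9 + 4 = 13)
M(L) = 13*L
(68 - 27)*(78 + M((1 + 6)*2)) = (68 - 27)*(78 + 13*((1 + 6)*2)) = 41*(78 + 13*(7*2)) = 41*(78 + 13*14) = 41*(78 + 182) = 41*260 = 10660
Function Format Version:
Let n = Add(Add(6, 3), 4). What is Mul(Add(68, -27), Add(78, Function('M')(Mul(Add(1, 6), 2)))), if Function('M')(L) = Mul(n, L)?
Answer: 10660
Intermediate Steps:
n = 13 (n = Add(9, 4) = 13)
Function('M')(L) = Mul(13, L)
Mul(Add(68, -27), Add(78, Function('M')(Mul(Add(1, 6), 2)))) = Mul(Add(68, -27), Add(78, Mul(13, Mul(Add(1, 6), 2)))) = Mul(41, Add(78, Mul(13, Mul(7, 2)))) = Mul(41, Add(78, Mul(13, 14))) = Mul(41, Add(78, 182)) = Mul(41, 260) = 10660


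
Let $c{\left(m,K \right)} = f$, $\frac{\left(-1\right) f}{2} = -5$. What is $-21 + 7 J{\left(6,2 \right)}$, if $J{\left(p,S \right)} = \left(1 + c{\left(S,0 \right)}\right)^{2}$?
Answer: $826$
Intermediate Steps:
$f = 10$ ($f = \left(-2\right) \left(-5\right) = 10$)
$c{\left(m,K \right)} = 10$
$J{\left(p,S \right)} = 121$ ($J{\left(p,S \right)} = \left(1 + 10\right)^{2} = 11^{2} = 121$)
$-21 + 7 J{\left(6,2 \right)} = -21 + 7 \cdot 121 = -21 + 847 = 826$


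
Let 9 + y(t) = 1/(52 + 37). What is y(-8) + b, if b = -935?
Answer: -84015/89 ≈ -943.99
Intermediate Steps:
y(t) = -800/89 (y(t) = -9 + 1/(52 + 37) = -9 + 1/89 = -800/89)
y(-8) + b = -800/89 - 935 = -84015/89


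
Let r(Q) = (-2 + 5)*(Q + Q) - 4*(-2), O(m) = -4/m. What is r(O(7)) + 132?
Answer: 956/7 ≈ 136.57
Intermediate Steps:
r(Q) = 8 + 6*Q (r(Q) = 3*(2*Q) + 8 = 6*Q + 8 = 8 + 6*Q)
r(O(7)) + 132 = (8 + 6*(-4/7)) + 132 = (8 - 24/7) + 132 = 32/7 + 132 = 956/7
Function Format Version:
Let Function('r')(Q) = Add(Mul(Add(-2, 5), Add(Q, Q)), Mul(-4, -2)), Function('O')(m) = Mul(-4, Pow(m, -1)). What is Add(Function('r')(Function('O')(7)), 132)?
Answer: Rational(956, 7) ≈ 136.57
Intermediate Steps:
Function('r')(Q) = Add(8, Mul(6, Q)) (Function('r')(Q) = Add(Mul(3, Mul(2, Q)), 8) = Add(Mul(6, Q), 8) = Add(8, Mul(6, Q)))
Add(Function('r')(Function('O')(7)), 132) = Add(Add(8, Mul(6, Mul(-4, Pow(7, -1)))), 132) = Add(Add(8, Mul(6, Mul(-4, Rational(1, 7)))), 132) = Add(Add(8, Mul(6, Rational(-4, 7))), 132) = Add(Add(8, Rational(-24, 7)), 132) = Add(Rational(32, 7), 132) = Rational(956, 7)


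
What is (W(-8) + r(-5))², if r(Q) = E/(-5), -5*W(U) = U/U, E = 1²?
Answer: 4/25 ≈ 0.16000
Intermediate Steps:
E = 1
W(U) = -⅕ (W(U) = -U/(5*U) = -⅕*1 = -⅕)
r(Q) = -⅕ (r(Q) = 1/(-5) = 1*(-⅕) = -⅕)
(W(-8) + r(-5))² = (-⅕ - ⅕)² = (-⅖)² = 4/25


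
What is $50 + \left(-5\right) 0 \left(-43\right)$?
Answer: $50$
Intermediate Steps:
$50 + \left(-5\right) 0 \left(-43\right) = 50 + 0 \left(-43\right) = 50 + 0 = 50$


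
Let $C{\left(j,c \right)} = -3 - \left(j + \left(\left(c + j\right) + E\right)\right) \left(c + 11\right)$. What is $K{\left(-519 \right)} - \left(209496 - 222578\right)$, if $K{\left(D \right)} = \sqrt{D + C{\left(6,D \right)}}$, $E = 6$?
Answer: $13082 + i \sqrt{255030} \approx 13082.0 + 505.0 i$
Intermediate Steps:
$C{\left(j,c \right)} = -3 - \left(11 + c\right) \left(6 + c + 2 j\right)$ ($C{\left(j,c \right)} = -3 - \left(j + \left(\left(c + j\right) + 6\right)\right) \left(c + 11\right) = -3 - \left(j + \left(6 + c + j\right)\right) \left(11 + c\right) = -3 - \left(6 + c + 2 j\right) \left(11 + c\right) = -3 - \left(11 + c\right) \left(6 + c + 2 j\right)$)
$K{\left(D \right)} = \sqrt{-201 - D^{2} - 28 D}$ ($K{\left(D \right)} = \sqrt{D - \left(201 + D^{2} + 17 D + 2 D 6\right)} = \sqrt{D - \left(201 + D^{2} + 29 D\right)} = \sqrt{-201 - D^{2} - 28 D}$)
$K{\left(-519 \right)} - \left(209496 - 222578\right) = \sqrt{-201 - \left(-519\right)^{2} - -14532} - \left(209496 - 222578\right) = \sqrt{-201 - 269361 + 14532} - \left(209496 - 222578\right) = \sqrt{-201 - 269361 + 14532} - -13082 = \sqrt{-255030} + 13082 = i \sqrt{255030} + 13082 = 13082 + i \sqrt{255030}$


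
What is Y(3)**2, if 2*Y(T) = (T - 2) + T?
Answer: 4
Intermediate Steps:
Y(T) = -1 + T (Y(T) = ((T - 2) + T)/2 = ((-2 + T) + T)/2 = (-2 + 2*T)/2 = -1 + T)
Y(3)**2 = (-1 + 3)**2 = 2**2 = 4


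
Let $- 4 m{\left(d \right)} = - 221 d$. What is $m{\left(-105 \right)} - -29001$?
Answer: $\frac{92799}{4} \approx 23200.0$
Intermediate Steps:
$m{\left(d \right)} = \frac{221 d}{4}$ ($m{\left(d \right)} = - \frac{\left(-221\right) d}{4} = \frac{221 d}{4}$)
$m{\left(-105 \right)} - -29001 = \frac{221}{4} \left(-105\right) - -29001 = - \frac{23205}{4} + 29001 = \frac{92799}{4}$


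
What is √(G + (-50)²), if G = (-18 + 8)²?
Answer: 10*√26 ≈ 50.990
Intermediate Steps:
G = 100 (G = (-10)² = 100)
√(G + (-50)²) = √(100 + (-50)²) = √(100 + 2500) = √2600 = 10*√26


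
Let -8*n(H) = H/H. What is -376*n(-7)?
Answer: 47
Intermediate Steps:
n(H) = -1/8 (n(H) = -H/(8*H) = -1/8*1 = -1/8)
-376*n(-7) = -376*(-1/8) = 47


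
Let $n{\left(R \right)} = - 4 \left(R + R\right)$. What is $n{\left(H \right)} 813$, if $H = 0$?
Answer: $0$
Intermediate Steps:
$n{\left(R \right)} = - 8 R$ ($n{\left(R \right)} = - 4 \cdot 2 R = - 8 R$)
$n{\left(H \right)} 813 = \left(-8\right) 0 \cdot 813 = 0 \cdot 813 = 0$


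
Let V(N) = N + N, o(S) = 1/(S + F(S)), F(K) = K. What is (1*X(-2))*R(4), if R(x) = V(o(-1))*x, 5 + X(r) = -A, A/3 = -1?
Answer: 8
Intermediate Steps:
A = -3 (A = 3*(-1) = -3)
X(r) = -2 (X(r) = -5 - 1*(-3) = -5 + 3 = -2)
o(S) = 1/(2*S) (o(S) = 1/(S + S) = 1/(2*S))
V(N) = 2*N
R(x) = -x (R(x) = (2*((1/2)/(-1)))*x = (2*((1/2)*(-1)))*x = (2*(-1/2))*x = -x)
(1*X(-2))*R(4) = (1*(-2))*(-1*4) = -2*(-4) = 8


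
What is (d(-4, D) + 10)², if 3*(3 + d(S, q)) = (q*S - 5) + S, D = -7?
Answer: 1600/9 ≈ 177.78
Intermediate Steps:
d(S, q) = -14/3 + S/3 + S*q/3 (d(S, q) = -3 + ((q*S - 5) + S)/3 = -3 + ((S*q - 5) + S)/3 = -3 + ((-5 + S*q) + S)/3 = -3 + (-5 + S + S*q)/3 = -3 + (-5/3 + S/3 + S*q/3) = -14/3 + S/3 + S*q/3)
(d(-4, D) + 10)² = ((-14/3 + (⅓)*(-4) + (⅓)*(-4)*(-7)) + 10)² = ((-14/3 - 4/3 + 28/3) + 10)² = (10/3 + 10)² = (40/3)² = 1600/9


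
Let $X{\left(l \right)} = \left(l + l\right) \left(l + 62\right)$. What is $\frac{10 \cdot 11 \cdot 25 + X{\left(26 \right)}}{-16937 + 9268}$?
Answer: $- \frac{7326}{7669} \approx -0.95527$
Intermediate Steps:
$X{\left(l \right)} = 2 l \left(62 + l\right)$
$\frac{10 \cdot 11 \cdot 25 + X{\left(26 \right)}}{-16937 + 9268} = \frac{10 \cdot 11 \cdot 25 + 2 \cdot 26 \left(62 + 26\right)}{-16937 + 9268} = \frac{110 \cdot 25 + 2 \cdot 26 \cdot 88}{-7669} = \left(2750 + 4576\right) \left(- \frac{1}{7669}\right) = 7326 \left(- \frac{1}{7669}\right) = - \frac{7326}{7669}$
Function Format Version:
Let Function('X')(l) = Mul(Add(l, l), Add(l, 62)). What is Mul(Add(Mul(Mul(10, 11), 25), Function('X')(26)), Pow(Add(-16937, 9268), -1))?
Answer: Rational(-7326, 7669) ≈ -0.95527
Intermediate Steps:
Function('X')(l) = Mul(2, l, Add(62, l)) (Function('X')(l) = Mul(Mul(2, l), Add(62, l)) = Mul(2, l, Add(62, l)))
Mul(Add(Mul(Mul(10, 11), 25), Function('X')(26)), Pow(Add(-16937, 9268), -1)) = Mul(Add(Mul(Mul(10, 11), 25), Mul(2, 26, Add(62, 26))), Pow(Add(-16937, 9268), -1)) = Mul(Add(Mul(110, 25), Mul(2, 26, 88)), Pow(-7669, -1)) = Mul(Add(2750, 4576), Rational(-1, 7669)) = Mul(7326, Rational(-1, 7669)) = Rational(-7326, 7669)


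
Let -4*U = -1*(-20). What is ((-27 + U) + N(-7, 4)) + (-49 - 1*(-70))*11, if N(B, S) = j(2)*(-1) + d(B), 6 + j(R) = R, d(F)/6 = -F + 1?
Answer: 251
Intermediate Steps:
d(F) = 6 - 6*F (d(F) = 6*(-F + 1) = 6*(1 - F) = 6 - 6*F)
j(R) = -6 + R
N(B, S) = 10 - 6*B (N(B, S) = (-6 + 2)*(-1) + (6 - 6*B) = -4*(-1) + (6 - 6*B) = 4 + (6 - 6*B) = 10 - 6*B)
U = -5 (U = -(-1)*(-20)/4 = -¼*20 = -5)
((-27 + U) + N(-7, 4)) + (-49 - 1*(-70))*11 = ((-27 - 5) + (10 - 6*(-7))) + (-49 - 1*(-70))*11 = (-32 + (10 + 42)) + (-49 + 70)*11 = (-32 + 52) + 21*11 = 20 + 231 = 251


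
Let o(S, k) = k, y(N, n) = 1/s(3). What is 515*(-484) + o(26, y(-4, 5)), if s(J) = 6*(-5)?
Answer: -7477801/30 ≈ -2.4926e+5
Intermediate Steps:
s(J) = -30
y(N, n) = -1/30 (y(N, n) = 1/(-30) = -1/30)
515*(-484) + o(26, y(-4, 5)) = 515*(-484) - 1/30 = -249260 - 1/30 = -7477801/30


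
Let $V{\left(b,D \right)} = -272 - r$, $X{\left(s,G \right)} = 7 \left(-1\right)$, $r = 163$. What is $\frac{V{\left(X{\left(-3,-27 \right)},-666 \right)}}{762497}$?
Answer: $- \frac{15}{26293} \approx -0.00057049$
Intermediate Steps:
$X{\left(s,G \right)} = -7$
$V{\left(b,D \right)} = -435$ ($V{\left(b,D \right)} = -272 - 163 = -435$)
$\frac{V{\left(X{\left(-3,-27 \right)},-666 \right)}}{762497} = - \frac{435}{762497} = \left(-435\right) \frac{1}{762497} = - \frac{15}{26293}$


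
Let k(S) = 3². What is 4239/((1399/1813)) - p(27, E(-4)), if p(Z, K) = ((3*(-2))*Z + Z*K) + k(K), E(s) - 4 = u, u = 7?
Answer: 7483851/1399 ≈ 5349.4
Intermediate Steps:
k(S) = 9
E(s) = 11 (E(s) = 4 + 7 = 11)
p(Z, K) = 9 - 6*Z + K*Z (p(Z, K) = ((3*(-2))*Z + Z*K) + 9 = (-6*Z + K*Z) + 9 = 9 - 6*Z + K*Z)
4239/((1399/1813)) - p(27, E(-4)) = 4239/((1399/1813)) - (9 - 6*27 + 11*27) = 4239/((1399*(1/1813))) - (9 - 162 + 297) = 4239/(1399/1813) - 1*144 = 4239*(1813/1399) - 144 = 7685307/1399 - 144 = 7483851/1399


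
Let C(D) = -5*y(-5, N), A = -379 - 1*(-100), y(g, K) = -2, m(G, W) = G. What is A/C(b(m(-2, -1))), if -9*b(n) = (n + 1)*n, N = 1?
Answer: -279/10 ≈ -27.900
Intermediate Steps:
A = -279 (A = -379 + 100 = -279)
b(n) = -n*(1 + n)/9 (b(n) = -(n + 1)*n/9 = -(1 + n)*n/9 = -n*(1 + n)/9)
C(D) = 10 (C(D) = -5*(-2) = 10)
A/C(b(m(-2, -1))) = -279/10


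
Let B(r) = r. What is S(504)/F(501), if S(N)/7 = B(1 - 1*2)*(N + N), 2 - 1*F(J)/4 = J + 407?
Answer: 294/151 ≈ 1.9470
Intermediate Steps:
F(J) = -1620 - 4*J (F(J) = 8 - 4*(J + 407) = 8 - 4*(407 + J) = 8 + (-1628 - 4*J) = -1620 - 4*J)
S(N) = -14*N (S(N) = 7*((1 - 1*2)*(N + N)) = 7*((1 - 2)*(2*N)) = 7*(-2*N) = -14*N)
S(504)/F(501) = (-14*504)/(-1620 - 4*501) = -7056/(-1620 - 2004) = -7056/(-3624) = -7056*(-1/3624) = 294/151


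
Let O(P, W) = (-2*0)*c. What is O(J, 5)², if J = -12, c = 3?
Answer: 0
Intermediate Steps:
O(P, W) = 0 (O(P, W) = -2*0*3 = 0*3 = 0)
O(J, 5)² = 0² = 0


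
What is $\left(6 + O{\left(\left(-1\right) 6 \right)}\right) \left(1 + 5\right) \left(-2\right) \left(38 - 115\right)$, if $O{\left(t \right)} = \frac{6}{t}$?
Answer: $4620$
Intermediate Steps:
$\left(6 + O{\left(\left(-1\right) 6 \right)}\right) \left(1 + 5\right) \left(-2\right) \left(38 - 115\right) = \left(6 + \frac{6}{\left(-1\right) 6}\right) \left(1 + 5\right) \left(-2\right) \left(38 - 115\right) = \left(6 + \frac{6}{-6}\right) 6 \left(-2\right) \left(-77\right) = \left(6 + 6 \left(- \frac{1}{6}\right)\right) \left(-12\right) \left(-77\right) = \left(6 - 1\right) \left(-12\right) \left(-77\right) = 5 \left(-12\right) \left(-77\right) = \left(-60\right) \left(-77\right) = 4620$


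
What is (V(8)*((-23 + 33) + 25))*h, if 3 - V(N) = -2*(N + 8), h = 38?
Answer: 46550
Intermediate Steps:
V(N) = 19 + 2*N (V(N) = 3 - (-2)*(N + 8) = 3 - (-2)*(8 + N) = 3 - (-16 - 2*N) = 3 + (16 + 2*N) = 19 + 2*N)
(V(8)*((-23 + 33) + 25))*h = ((19 + 2*8)*((-23 + 33) + 25))*38 = ((19 + 16)*(10 + 25))*38 = (35*35)*38 = 1225*38 = 46550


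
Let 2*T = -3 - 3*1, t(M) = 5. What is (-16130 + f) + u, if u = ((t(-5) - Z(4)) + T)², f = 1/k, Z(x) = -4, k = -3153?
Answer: -50744383/3153 ≈ -16094.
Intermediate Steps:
f = -1/3153 (f = 1/(-3153) = -1/3153 ≈ -0.00031716)
T = -3 (T = (-3 - 3*1)/2 = (-3 - 3)/2 = (½)*(-6) = -3)
u = 36 (u = ((5 - 1*(-4)) - 3)² = ((5 + 4) - 3)² = (9 - 3)² = 6² = 36)
(-16130 + f) + u = (-16130 - 1/3153) + 36 = -50857891/3153 + 36 = -50744383/3153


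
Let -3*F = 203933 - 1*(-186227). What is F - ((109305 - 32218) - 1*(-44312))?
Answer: -754357/3 ≈ -2.5145e+5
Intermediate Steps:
F = -390160/3 (F = -(203933 - 1*(-186227))/3 = -(203933 + 186227)/3 = -1/3*390160 = -390160/3 ≈ -1.3005e+5)
F - ((109305 - 32218) - 1*(-44312)) = -390160/3 - ((109305 - 32218) - 1*(-44312)) = -390160/3 - (77087 + 44312) = -390160/3 - 1*121399 = -390160/3 - 121399 = -754357/3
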